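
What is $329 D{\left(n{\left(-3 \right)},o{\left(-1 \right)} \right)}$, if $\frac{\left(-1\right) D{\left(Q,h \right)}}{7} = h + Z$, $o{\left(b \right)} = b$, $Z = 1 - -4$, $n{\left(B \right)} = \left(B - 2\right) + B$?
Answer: $-9212$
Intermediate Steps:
$n{\left(B \right)} = -2 + 2 B$ ($n{\left(B \right)} = \left(-2 + B\right) + B = -2 + 2 B$)
$Z = 5$ ($Z = 1 + 4 = 5$)
$D{\left(Q,h \right)} = -35 - 7 h$ ($D{\left(Q,h \right)} = - 7 \left(h + 5\right) = - 7 \left(5 + h\right) = -35 - 7 h$)
$329 D{\left(n{\left(-3 \right)},o{\left(-1 \right)} \right)} = 329 \left(-35 - -7\right) = 329 \left(-35 + 7\right) = 329 \left(-28\right) = -9212$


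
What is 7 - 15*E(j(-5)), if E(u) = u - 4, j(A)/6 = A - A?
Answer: 67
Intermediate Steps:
j(A) = 0 (j(A) = 6*(A - A) = 6*0 = 0)
E(u) = -4 + u
7 - 15*E(j(-5)) = 7 - 15*(-4 + 0) = 7 - 15*(-4) = 7 + 60 = 67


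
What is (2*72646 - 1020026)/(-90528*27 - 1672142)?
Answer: 437367/2058199 ≈ 0.21250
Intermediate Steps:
(2*72646 - 1020026)/(-90528*27 - 1672142) = (145292 - 1020026)/(-2444256 - 1672142) = -874734/(-4116398) = -874734*(-1/4116398) = 437367/2058199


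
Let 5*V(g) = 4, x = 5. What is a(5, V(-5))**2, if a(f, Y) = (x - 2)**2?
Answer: 81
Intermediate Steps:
V(g) = 4/5 (V(g) = (1/5)*4 = 4/5)
a(f, Y) = 9 (a(f, Y) = (5 - 2)**2 = 3**2 = 9)
a(5, V(-5))**2 = 9**2 = 81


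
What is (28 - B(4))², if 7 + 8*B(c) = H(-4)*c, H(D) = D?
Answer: 61009/64 ≈ 953.27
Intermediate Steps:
B(c) = -7/8 - c/2 (B(c) = -7/8 + (-4*c)/8 = -7/8 - c/2)
(28 - B(4))² = (28 - (-7/8 - ½*4))² = (28 - (-7/8 - 2))² = (28 - 1*(-23/8))² = (28 + 23/8)² = (247/8)² = 61009/64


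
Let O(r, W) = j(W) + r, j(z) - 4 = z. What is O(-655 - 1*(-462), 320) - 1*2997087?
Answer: -2996956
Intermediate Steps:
j(z) = 4 + z
O(r, W) = 4 + W + r (O(r, W) = (4 + W) + r = 4 + W + r)
O(-655 - 1*(-462), 320) - 1*2997087 = (4 + 320 + (-655 - 1*(-462))) - 1*2997087 = (4 + 320 + (-655 + 462)) - 2997087 = (4 + 320 - 193) - 2997087 = 131 - 2997087 = -2996956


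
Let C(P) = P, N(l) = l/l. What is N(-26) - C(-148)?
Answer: 149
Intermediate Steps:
N(l) = 1
N(-26) - C(-148) = 1 - 1*(-148) = 1 + 148 = 149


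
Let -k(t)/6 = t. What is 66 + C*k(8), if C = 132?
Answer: -6270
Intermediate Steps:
k(t) = -6*t
66 + C*k(8) = 66 + 132*(-6*8) = 66 + 132*(-48) = 66 - 6336 = -6270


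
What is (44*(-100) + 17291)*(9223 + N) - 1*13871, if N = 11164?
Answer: 262794946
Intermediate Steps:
(44*(-100) + 17291)*(9223 + N) - 1*13871 = (44*(-100) + 17291)*(9223 + 11164) - 1*13871 = (-4400 + 17291)*20387 - 13871 = 12891*20387 - 13871 = 262808817 - 13871 = 262794946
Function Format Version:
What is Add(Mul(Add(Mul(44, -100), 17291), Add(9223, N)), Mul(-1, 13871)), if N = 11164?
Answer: 262794946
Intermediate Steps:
Add(Mul(Add(Mul(44, -100), 17291), Add(9223, N)), Mul(-1, 13871)) = Add(Mul(Add(Mul(44, -100), 17291), Add(9223, 11164)), Mul(-1, 13871)) = Add(Mul(Add(-4400, 17291), 20387), -13871) = Add(Mul(12891, 20387), -13871) = Add(262808817, -13871) = 262794946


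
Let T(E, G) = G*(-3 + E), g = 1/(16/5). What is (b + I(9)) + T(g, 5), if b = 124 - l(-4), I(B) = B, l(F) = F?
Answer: 1977/16 ≈ 123.56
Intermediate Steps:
g = 5/16 (g = 1/(16*(1/5)) = 1/(16/5) = 5/16 ≈ 0.31250)
b = 128 (b = 124 - 1*(-4) = 124 + 4 = 128)
(b + I(9)) + T(g, 5) = (128 + 9) + 5*(-3 + 5/16) = 137 + 5*(-43/16) = 137 - 215/16 = 1977/16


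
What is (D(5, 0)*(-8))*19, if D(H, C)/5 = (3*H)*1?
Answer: -11400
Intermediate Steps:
D(H, C) = 15*H (D(H, C) = 5*((3*H)*1) = 5*(3*H) = 15*H)
(D(5, 0)*(-8))*19 = ((15*5)*(-8))*19 = (75*(-8))*19 = -600*19 = -11400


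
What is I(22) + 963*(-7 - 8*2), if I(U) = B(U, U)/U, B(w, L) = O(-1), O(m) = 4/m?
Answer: -243641/11 ≈ -22149.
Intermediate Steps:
B(w, L) = -4 (B(w, L) = 4/(-1) = 4*(-1) = -4)
I(U) = -4/U
I(22) + 963*(-7 - 8*2) = -4/22 + 963*(-7 - 8*2) = -4*1/22 + 963*(-7 - 16) = -2/11 + 963*(-23) = -2/11 - 22149 = -243641/11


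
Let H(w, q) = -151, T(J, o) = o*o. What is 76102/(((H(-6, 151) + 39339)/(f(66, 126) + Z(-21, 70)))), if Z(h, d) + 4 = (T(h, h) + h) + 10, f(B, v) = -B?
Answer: 6849180/9797 ≈ 699.11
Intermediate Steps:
T(J, o) = o²
Z(h, d) = 6 + h + h² (Z(h, d) = -4 + ((h² + h) + 10) = -4 + ((h + h²) + 10) = -4 + (10 + h + h²) = 6 + h + h²)
76102/(((H(-6, 151) + 39339)/(f(66, 126) + Z(-21, 70)))) = 76102/(((-151 + 39339)/(-1*66 + (6 - 21 + (-21)²)))) = 76102/((39188/(-66 + (6 - 21 + 441)))) = 76102/((39188/(-66 + 426))) = 76102/((39188/360)) = 76102/((39188*(1/360))) = 76102/(9797/90) = 76102*(90/9797) = 6849180/9797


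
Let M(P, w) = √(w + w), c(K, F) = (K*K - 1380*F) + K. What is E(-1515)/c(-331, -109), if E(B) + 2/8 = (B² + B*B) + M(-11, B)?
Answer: 18361799/1038600 + I*√3030/259650 ≈ 17.679 + 0.000212*I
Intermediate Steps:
c(K, F) = K + K² - 1380*F (c(K, F) = (K² - 1380*F) + K = K + K² - 1380*F)
M(P, w) = √2*√w (M(P, w) = √(2*w) = √2*√w)
E(B) = -¼ + 2*B² + √2*√B (E(B) = -¼ + ((B² + B*B) + √2*√B) = -¼ + ((B² + B²) + √2*√B) = -¼ + (2*B² + √2*√B) = -¼ + 2*B² + √2*√B)
E(-1515)/c(-331, -109) = (-¼ + 2*(-1515)² + √2*√(-1515))/(-331 + (-331)² - 1380*(-109)) = (-¼ + 2*2295225 + √2*(I*√1515))/(-331 + 109561 + 150420) = (-¼ + 4590450 + I*√3030)/259650 = (18361799/4 + I*√3030)*(1/259650) = 18361799/1038600 + I*√3030/259650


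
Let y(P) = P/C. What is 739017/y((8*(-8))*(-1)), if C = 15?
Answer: 11085255/64 ≈ 1.7321e+5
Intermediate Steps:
y(P) = P/15
739017/y((8*(-8))*(-1)) = 739017/((((8*(-8))*(-1))/15)) = 739017/(((-64*(-1))/15)) = 739017/(((1/15)*64)) = 739017/(64/15) = 739017*(15/64) = 11085255/64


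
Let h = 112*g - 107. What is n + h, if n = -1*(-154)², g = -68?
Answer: -31439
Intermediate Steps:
n = -23716 (n = -1*23716 = -23716)
h = -7723 (h = 112*(-68) - 107 = -7616 - 107 = -7723)
n + h = -23716 - 7723 = -31439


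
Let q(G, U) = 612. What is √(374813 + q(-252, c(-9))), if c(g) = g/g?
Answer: 5*√15017 ≈ 612.72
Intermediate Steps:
c(g) = 1
√(374813 + q(-252, c(-9))) = √(374813 + 612) = √375425 = 5*√15017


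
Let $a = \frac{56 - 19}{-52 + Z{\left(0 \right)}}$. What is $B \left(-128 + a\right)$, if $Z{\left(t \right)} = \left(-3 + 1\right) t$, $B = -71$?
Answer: $\frac{475203}{52} \approx 9138.5$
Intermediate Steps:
$Z{\left(t \right)} = - 2 t$
$a = - \frac{37}{52}$ ($a = \frac{56 - 19}{-52 - 0} = \frac{37}{-52 + 0} = \frac{37}{-52} = 37 \left(- \frac{1}{52}\right) = - \frac{37}{52} \approx -0.71154$)
$B \left(-128 + a\right) = - 71 \left(-128 - \frac{37}{52}\right) = \left(-71\right) \left(- \frac{6693}{52}\right) = \frac{475203}{52}$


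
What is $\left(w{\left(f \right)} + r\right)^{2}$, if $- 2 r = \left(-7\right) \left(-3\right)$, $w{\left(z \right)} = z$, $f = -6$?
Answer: $\frac{1089}{4} \approx 272.25$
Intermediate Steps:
$r = - \frac{21}{2}$ ($r = - \frac{\left(-7\right) \left(-3\right)}{2} = \left(- \frac{1}{2}\right) 21 = - \frac{21}{2} \approx -10.5$)
$\left(w{\left(f \right)} + r\right)^{2} = \left(-6 - \frac{21}{2}\right)^{2} = \left(- \frac{33}{2}\right)^{2} = \frac{1089}{4}$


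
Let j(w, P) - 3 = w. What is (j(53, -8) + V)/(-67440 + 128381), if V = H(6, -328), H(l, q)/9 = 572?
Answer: 5204/60941 ≈ 0.085394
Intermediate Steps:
H(l, q) = 5148 (H(l, q) = 9*572 = 5148)
j(w, P) = 3 + w
V = 5148
(j(53, -8) + V)/(-67440 + 128381) = ((3 + 53) + 5148)/(-67440 + 128381) = (56 + 5148)/60941 = 5204*(1/60941) = 5204/60941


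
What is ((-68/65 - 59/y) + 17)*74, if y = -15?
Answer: 286972/195 ≈ 1471.7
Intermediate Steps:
((-68/65 - 59/y) + 17)*74 = ((-68/65 - 59/(-15)) + 17)*74 = ((-68*1/65 - 59*(-1/15)) + 17)*74 = ((-68/65 + 59/15) + 17)*74 = (563/195 + 17)*74 = (3878/195)*74 = 286972/195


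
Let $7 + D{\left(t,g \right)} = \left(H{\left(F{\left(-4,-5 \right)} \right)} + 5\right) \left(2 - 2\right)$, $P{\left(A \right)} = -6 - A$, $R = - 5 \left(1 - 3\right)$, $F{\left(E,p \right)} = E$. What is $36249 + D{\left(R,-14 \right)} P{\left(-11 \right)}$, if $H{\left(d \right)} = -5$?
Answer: $36214$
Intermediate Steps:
$R = 10$ ($R = - 5 \left(1 - 3\right) = \left(-5\right) \left(-2\right) = 10$)
$D{\left(t,g \right)} = -7$ ($D{\left(t,g \right)} = -7 + \left(-5 + 5\right) \left(2 - 2\right) = -7 + 0 \cdot 0 = -7 + 0 = -7$)
$36249 + D{\left(R,-14 \right)} P{\left(-11 \right)} = 36249 - 7 \left(-6 - -11\right) = 36249 - 7 \left(-6 + 11\right) = 36249 - 35 = 36214$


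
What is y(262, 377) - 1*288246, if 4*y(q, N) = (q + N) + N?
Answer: -287992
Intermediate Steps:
y(q, N) = N/2 + q/4 (y(q, N) = ((q + N) + N)/4 = ((N + q) + N)/4 = (q + 2*N)/4 = N/2 + q/4)
y(262, 377) - 1*288246 = ((½)*377 + (¼)*262) - 1*288246 = (377/2 + 131/2) - 288246 = 254 - 288246 = -287992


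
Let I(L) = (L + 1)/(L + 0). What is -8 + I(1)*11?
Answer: 14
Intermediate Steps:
I(L) = (1 + L)/L
-8 + I(1)*11 = -8 + ((1 + 1)/1)*11 = -8 + (1*2)*11 = -8 + 2*11 = -8 + 22 = 14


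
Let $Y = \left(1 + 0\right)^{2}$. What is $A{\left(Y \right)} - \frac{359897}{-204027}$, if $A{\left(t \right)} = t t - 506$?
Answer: $- \frac{102673738}{204027} \approx -503.24$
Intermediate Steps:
$Y = 1$ ($Y = 1^{2} = 1$)
$A{\left(t \right)} = -506 + t^{2}$ ($A{\left(t \right)} = t^{2} - 506 = -506 + t^{2}$)
$A{\left(Y \right)} - \frac{359897}{-204027} = \left(-506 + 1^{2}\right) - \frac{359897}{-204027} = \left(-506 + 1\right) - - \frac{359897}{204027} = -505 + \frac{359897}{204027} = - \frac{102673738}{204027}$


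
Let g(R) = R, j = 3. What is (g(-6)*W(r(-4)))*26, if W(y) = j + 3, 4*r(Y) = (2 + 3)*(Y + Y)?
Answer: -936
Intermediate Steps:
r(Y) = 5*Y/2 (r(Y) = ((2 + 3)*(Y + Y))/4 = (5*(2*Y))/4 = (10*Y)/4 = 5*Y/2)
W(y) = 6 (W(y) = 3 + 3 = 6)
(g(-6)*W(r(-4)))*26 = -6*6*26 = -36*26 = -936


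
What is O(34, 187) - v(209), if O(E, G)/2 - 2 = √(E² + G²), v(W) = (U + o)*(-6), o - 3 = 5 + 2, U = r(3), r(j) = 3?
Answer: 82 + 170*√5 ≈ 462.13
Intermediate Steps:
U = 3
o = 10 (o = 3 + (5 + 2) = 3 + 7 = 10)
v(W) = -78 (v(W) = (3 + 10)*(-6) = 13*(-6) = -78)
O(E, G) = 4 + 2*√(E² + G²)
O(34, 187) - v(209) = (4 + 2*√(34² + 187²)) - 1*(-78) = (4 + 2*√(1156 + 34969)) + 78 = (4 + 2*√36125) + 78 = (4 + 2*(85*√5)) + 78 = (4 + 170*√5) + 78 = 82 + 170*√5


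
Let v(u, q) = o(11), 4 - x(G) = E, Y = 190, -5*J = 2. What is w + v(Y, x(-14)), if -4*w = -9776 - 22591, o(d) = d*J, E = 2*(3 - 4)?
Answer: 161747/20 ≈ 8087.4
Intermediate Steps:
J = -⅖ (J = -⅕*2 = -⅖ ≈ -0.40000)
E = -2 (E = 2*(-1) = -2)
x(G) = 6 (x(G) = 4 - 1*(-2) = 4 + 2 = 6)
o(d) = -2*d/5 (o(d) = d*(-⅖) = -2*d/5)
v(u, q) = -22/5 (v(u, q) = -⅖*11 = -22/5)
w = 32367/4 (w = -(-9776 - 22591)/4 = -¼*(-32367) = 32367/4 ≈ 8091.8)
w + v(Y, x(-14)) = 32367/4 - 22/5 = 161747/20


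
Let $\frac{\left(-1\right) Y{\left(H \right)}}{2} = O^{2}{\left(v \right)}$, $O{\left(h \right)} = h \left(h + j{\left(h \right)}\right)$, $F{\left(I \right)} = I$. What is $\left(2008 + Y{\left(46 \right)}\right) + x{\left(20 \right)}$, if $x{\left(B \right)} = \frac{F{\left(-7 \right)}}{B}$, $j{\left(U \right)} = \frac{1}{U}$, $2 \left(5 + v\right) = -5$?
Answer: $- \frac{181899}{40} \approx -4547.5$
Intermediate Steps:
$v = - \frac{15}{2}$ ($v = -5 + \frac{1}{2} \left(-5\right) = -5 - \frac{5}{2} = - \frac{15}{2} \approx -7.5$)
$O{\left(h \right)} = h \left(h + \frac{1}{h}\right)$
$Y{\left(H \right)} = - \frac{52441}{8}$ ($Y{\left(H \right)} = - 2 \left(1 + \left(- \frac{15}{2}\right)^{2}\right)^{2} = - 2 \left(1 + \frac{225}{4}\right)^{2} = - 2 \left(\frac{229}{4}\right)^{2} = \left(-2\right) \frac{52441}{16} = - \frac{52441}{8}$)
$x{\left(B \right)} = - \frac{7}{B}$
$\left(2008 + Y{\left(46 \right)}\right) + x{\left(20 \right)} = \left(2008 - \frac{52441}{8}\right) - \frac{7}{20} = - \frac{36377}{8} - \frac{7}{20} = - \frac{181899}{40}$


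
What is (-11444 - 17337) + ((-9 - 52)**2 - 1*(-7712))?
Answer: -17348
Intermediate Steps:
(-11444 - 17337) + ((-9 - 52)**2 - 1*(-7712)) = -28781 + ((-61)**2 + 7712) = -28781 + (3721 + 7712) = -28781 + 11433 = -17348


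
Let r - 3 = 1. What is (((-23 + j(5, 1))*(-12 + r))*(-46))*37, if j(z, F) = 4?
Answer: -258704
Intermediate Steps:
r = 4 (r = 3 + 1 = 4)
(((-23 + j(5, 1))*(-12 + r))*(-46))*37 = (((-23 + 4)*(-12 + 4))*(-46))*37 = (-19*(-8)*(-46))*37 = (152*(-46))*37 = -6992*37 = -258704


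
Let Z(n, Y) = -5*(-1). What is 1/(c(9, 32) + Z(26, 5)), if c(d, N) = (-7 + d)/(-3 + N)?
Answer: 29/147 ≈ 0.19728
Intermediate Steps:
c(d, N) = (-7 + d)/(-3 + N)
Z(n, Y) = 5
1/(c(9, 32) + Z(26, 5)) = 1/((-7 + 9)/(-3 + 32) + 5) = 1/(2/29 + 5) = 1/(147/29) = 29/147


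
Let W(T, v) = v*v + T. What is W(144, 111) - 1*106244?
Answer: -93779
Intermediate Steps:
W(T, v) = T + v**2 (W(T, v) = v**2 + T = T + v**2)
W(144, 111) - 1*106244 = (144 + 111**2) - 1*106244 = (144 + 12321) - 106244 = 12465 - 106244 = -93779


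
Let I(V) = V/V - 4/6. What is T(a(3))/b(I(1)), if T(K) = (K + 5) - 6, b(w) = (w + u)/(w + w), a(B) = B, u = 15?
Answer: 2/23 ≈ 0.086957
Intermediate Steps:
I(V) = ⅓ (I(V) = 1 - 4*⅙ = 1 - ⅔ = ⅓)
b(w) = (15 + w)/(2*w) (b(w) = (w + 15)/(w + w) = (15 + w)/((2*w)) = (15 + w)*(1/(2*w)) = (15 + w)/(2*w))
T(K) = -1 + K (T(K) = (5 + K) - 6 = -1 + K)
T(a(3))/b(I(1)) = (-1 + 3)/(((15 + ⅓)/(2*(⅓)))) = 2/(((½)*3*(46/3))) = 2/23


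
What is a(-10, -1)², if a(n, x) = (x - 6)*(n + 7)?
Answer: 441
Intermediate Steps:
a(n, x) = (-6 + x)*(7 + n)
a(-10, -1)² = (-42 - 6*(-10) + 7*(-1) - 10*(-1))² = (-42 + 60 - 7 + 10)² = 21² = 441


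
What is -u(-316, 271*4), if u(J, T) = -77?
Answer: 77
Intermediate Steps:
-u(-316, 271*4) = -1*(-77) = 77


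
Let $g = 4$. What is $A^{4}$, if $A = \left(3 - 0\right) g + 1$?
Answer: $28561$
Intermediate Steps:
$A = 13$ ($A = \left(3 - 0\right) 4 + 1 = \left(3 + 0\right) 4 + 1 = 3 \cdot 4 + 1 = 12 + 1 = 13$)
$A^{4} = 13^{4} = 28561$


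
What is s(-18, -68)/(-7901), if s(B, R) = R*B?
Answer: -1224/7901 ≈ -0.15492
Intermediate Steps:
s(B, R) = B*R
s(-18, -68)/(-7901) = -18*(-68)/(-7901) = 1224*(-1/7901) = -1224/7901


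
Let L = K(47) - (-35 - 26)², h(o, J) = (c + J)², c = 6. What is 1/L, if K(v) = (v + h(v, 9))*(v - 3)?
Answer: 1/8247 ≈ 0.00012126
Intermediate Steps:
h(o, J) = (6 + J)²
K(v) = (-3 + v)*(225 + v) (K(v) = (v + (6 + 9)²)*(v - 3) = (v + 15²)*(-3 + v) = (v + 225)*(-3 + v) = (225 + v)*(-3 + v) = (-3 + v)*(225 + v))
L = 8247 (L = (-675 + 47² + 222*47) - (-35 - 26)² = (-675 + 2209 + 10434) - 1*(-61)² = 11968 - 1*3721 = 11968 - 3721 = 8247)
1/L = 1/8247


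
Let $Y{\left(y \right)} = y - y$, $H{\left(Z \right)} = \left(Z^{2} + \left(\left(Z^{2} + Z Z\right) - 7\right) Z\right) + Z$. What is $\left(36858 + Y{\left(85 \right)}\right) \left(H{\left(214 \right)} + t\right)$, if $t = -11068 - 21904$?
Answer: $722867499624$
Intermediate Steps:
$H{\left(Z \right)} = Z + Z^{2} + Z \left(-7 + 2 Z^{2}\right)$ ($H{\left(Z \right)} = \left(Z^{2} + \left(\left(Z^{2} + Z^{2}\right) - 7\right) Z\right) + Z = \left(Z^{2} + \left(2 Z^{2} - 7\right) Z\right) + Z = \left(Z^{2} + \left(-7 + 2 Z^{2}\right) Z\right) + Z = \left(Z^{2} + Z \left(-7 + 2 Z^{2}\right)\right) + Z = Z + Z^{2} + Z \left(-7 + 2 Z^{2}\right)$)
$t = -32972$ ($t = -11068 - 21904 = -32972$)
$Y{\left(y \right)} = 0$
$\left(36858 + Y{\left(85 \right)}\right) \left(H{\left(214 \right)} + t\right) = \left(36858 + 0\right) \left(214 \left(-6 + 214 + 2 \cdot 214^{2}\right) - 32972\right) = 36858 \left(214 \left(-6 + 214 + 2 \cdot 45796\right) - 32972\right) = 36858 \left(214 \left(-6 + 214 + 91592\right) - 32972\right) = 36858 \left(214 \cdot 91800 - 32972\right) = 36858 \left(19645200 - 32972\right) = 36858 \cdot 19612228 = 722867499624$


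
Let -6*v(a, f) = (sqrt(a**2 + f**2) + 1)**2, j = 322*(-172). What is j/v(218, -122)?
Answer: 20738760336/3894633649 - 1329216*sqrt(15602)/3894633649 ≈ 5.2823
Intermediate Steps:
j = -55384
v(a, f) = -(1 + sqrt(a**2 + f**2))**2/6 (v(a, f) = -(sqrt(a**2 + f**2) + 1)**2/6 = -(1 + sqrt(a**2 + f**2))**2/6)
j/v(218, -122) = -55384*(-6/(1 + sqrt(218**2 + (-122)**2))**2) = -55384*(-6/(1 + sqrt(47524 + 14884))**2) = -55384*(-6/(1 + sqrt(62408))**2) = -55384*(-6/(1 + 2*sqrt(15602))**2) = -(-332304)/(1 + 2*sqrt(15602))**2 = 332304/(1 + 2*sqrt(15602))**2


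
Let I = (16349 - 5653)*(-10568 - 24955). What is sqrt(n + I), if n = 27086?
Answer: I*sqrt(379926922) ≈ 19492.0*I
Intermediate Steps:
I = -379954008 (I = 10696*(-35523) = -379954008)
sqrt(n + I) = sqrt(27086 - 379954008) = sqrt(-379926922) = I*sqrt(379926922)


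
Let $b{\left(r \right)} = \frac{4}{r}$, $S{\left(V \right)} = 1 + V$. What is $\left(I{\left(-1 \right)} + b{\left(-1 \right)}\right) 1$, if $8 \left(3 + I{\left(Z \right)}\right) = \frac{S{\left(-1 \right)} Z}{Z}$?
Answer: $-7$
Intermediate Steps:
$I{\left(Z \right)} = -3$ ($I{\left(Z \right)} = -3 + \frac{\left(1 - 1\right) Z \frac{1}{Z}}{8} = -3 + \frac{0 Z \frac{1}{Z}}{8} = -3 + \frac{0 \frac{1}{Z}}{8} = -3 + \frac{1}{8} \cdot 0 = -3 + 0 = -3$)
$\left(I{\left(-1 \right)} + b{\left(-1 \right)}\right) 1 = \left(-3 + \frac{4}{-1}\right) 1 = \left(-3 + 4 \left(-1\right)\right) 1 = \left(-3 - 4\right) 1 = \left(-7\right) 1 = -7$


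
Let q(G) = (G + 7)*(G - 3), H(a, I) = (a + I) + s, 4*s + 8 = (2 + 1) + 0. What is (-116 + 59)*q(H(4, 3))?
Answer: -31977/16 ≈ -1998.6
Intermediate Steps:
s = -5/4 (s = -2 + ((2 + 1) + 0)/4 = -2 + (3 + 0)/4 = -2 + (¼)*3 = -2 + ¾ = -5/4 ≈ -1.2500)
H(a, I) = -5/4 + I + a (H(a, I) = (a + I) - 5/4 = (I + a) - 5/4 = -5/4 + I + a)
q(G) = (-3 + G)*(7 + G) (q(G) = (7 + G)*(-3 + G) = (-3 + G)*(7 + G))
(-116 + 59)*q(H(4, 3)) = (-116 + 59)*(-21 + (-5/4 + 3 + 4)² + 4*(-5/4 + 3 + 4)) = -57*(-21 + (23/4)² + 4*(23/4)) = -57*(-21 + 529/16 + 23) = -57*561/16 = -31977/16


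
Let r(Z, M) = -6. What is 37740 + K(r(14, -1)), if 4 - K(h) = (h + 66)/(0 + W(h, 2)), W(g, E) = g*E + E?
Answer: 37750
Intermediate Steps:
W(g, E) = E + E*g (W(g, E) = E*g + E = E + E*g)
K(h) = 4 - (66 + h)/(2 + 2*h) (K(h) = 4 - (h + 66)/(0 + 2*(1 + h)) = 4 - (66 + h)/(0 + (2 + 2*h)) = 4 - (66 + h)/(2 + 2*h))
37740 + K(r(14, -1)) = 37740 + (-58 + 7*(-6))/(2*(1 - 6)) = 37740 + (1/2)*(-58 - 42)/(-5) = 37740 + (1/2)*(-1/5)*(-100) = 37740 + 10 = 37750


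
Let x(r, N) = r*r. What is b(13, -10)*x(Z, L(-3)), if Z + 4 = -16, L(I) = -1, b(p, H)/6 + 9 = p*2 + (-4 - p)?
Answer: 0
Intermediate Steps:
b(p, H) = -78 + 6*p (b(p, H) = -54 + 6*(p*2 + (-4 - p)) = -54 + 6*(2*p + (-4 - p)) = -54 + 6*(-4 + p) = -54 + (-24 + 6*p) = -78 + 6*p)
Z = -20 (Z = -4 - 16 = -20)
x(r, N) = r**2
b(13, -10)*x(Z, L(-3)) = (-78 + 6*13)*(-20)**2 = (-78 + 78)*400 = 0*400 = 0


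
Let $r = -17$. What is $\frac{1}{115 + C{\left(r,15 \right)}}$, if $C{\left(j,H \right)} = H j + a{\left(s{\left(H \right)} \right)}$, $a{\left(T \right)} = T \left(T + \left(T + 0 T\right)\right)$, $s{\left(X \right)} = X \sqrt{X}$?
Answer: $\frac{1}{6610} \approx 0.00015129$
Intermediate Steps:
$s{\left(X \right)} = X^{\frac{3}{2}}$
$a{\left(T \right)} = 2 T^{2}$ ($a{\left(T \right)} = T \left(T + \left(T + 0\right)\right) = T \left(T + T\right) = T 2 T = 2 T^{2}$)
$C{\left(j,H \right)} = 2 H^{3} + H j$ ($C{\left(j,H \right)} = H j + 2 \left(H^{\frac{3}{2}}\right)^{2} = H j + 2 H^{3} = 2 H^{3} + H j$)
$\frac{1}{115 + C{\left(r,15 \right)}} = \frac{1}{115 + 15 \left(-17 + 2 \cdot 15^{2}\right)} = \frac{1}{115 + 15 \left(-17 + 2 \cdot 225\right)} = \frac{1}{115 + 15 \left(-17 + 450\right)} = \frac{1}{115 + 15 \cdot 433} = \frac{1}{115 + 6495} = \frac{1}{6610}$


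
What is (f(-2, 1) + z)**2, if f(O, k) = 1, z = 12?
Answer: 169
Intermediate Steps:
(f(-2, 1) + z)**2 = (1 + 12)**2 = 13**2 = 169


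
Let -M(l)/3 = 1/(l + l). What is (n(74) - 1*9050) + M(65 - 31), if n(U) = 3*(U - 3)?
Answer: -600919/68 ≈ -8837.0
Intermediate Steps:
n(U) = -9 + 3*U (n(U) = 3*(-3 + U) = -9 + 3*U)
M(l) = -3/(2*l) (M(l) = -3/(l + l) = -3*1/(2*l) = -3/(2*l))
(n(74) - 1*9050) + M(65 - 31) = ((-9 + 3*74) - 1*9050) - 3/(2*(65 - 31)) = ((-9 + 222) - 9050) - 3/2/34 = (213 - 9050) - 3/2*1/34 = -8837 - 3/68 = -600919/68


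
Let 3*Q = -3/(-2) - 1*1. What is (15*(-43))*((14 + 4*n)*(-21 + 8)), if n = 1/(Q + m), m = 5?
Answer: 3840330/31 ≈ 1.2388e+5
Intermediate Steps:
Q = ⅙ (Q = (-3/(-2) - 1*1)/3 = (-3*(-½) - 1)/3 = (3/2 - 1)/3 = (⅓)*(½) = ⅙ ≈ 0.16667)
n = 6/31 (n = 1/(⅙ + 5) = 1/(31/6) = 6/31 ≈ 0.19355)
(15*(-43))*((14 + 4*n)*(-21 + 8)) = (15*(-43))*((14 + 4*(6/31))*(-21 + 8)) = -645*(14 + 24/31)*(-13) = -295410*(-13)/31 = -645*(-5954/31) = 3840330/31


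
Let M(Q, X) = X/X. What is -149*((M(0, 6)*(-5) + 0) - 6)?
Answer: 1639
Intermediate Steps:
M(Q, X) = 1
-149*((M(0, 6)*(-5) + 0) - 6) = -149*((1*(-5) + 0) - 6) = -149*((-5 + 0) - 6) = -149*(-5 - 6) = -149*(-11) = 1639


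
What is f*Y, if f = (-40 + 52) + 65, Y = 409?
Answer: 31493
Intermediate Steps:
f = 77 (f = 12 + 65 = 77)
f*Y = 77*409 = 31493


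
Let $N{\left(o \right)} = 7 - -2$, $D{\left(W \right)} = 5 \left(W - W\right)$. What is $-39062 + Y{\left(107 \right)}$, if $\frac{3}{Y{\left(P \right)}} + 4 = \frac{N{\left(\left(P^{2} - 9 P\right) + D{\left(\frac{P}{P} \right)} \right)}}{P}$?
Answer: $- \frac{16367299}{419} \approx -39063.0$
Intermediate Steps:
$D{\left(W \right)} = 0$ ($D{\left(W \right)} = 5 \cdot 0 = 0$)
$N{\left(o \right)} = 9$ ($N{\left(o \right)} = 7 + 2 = 9$)
$Y{\left(P \right)} = \frac{3}{-4 + \frac{9}{P}}$
$-39062 + Y{\left(107 \right)} = -39062 - \frac{321}{-9 + 4 \cdot 107} = -39062 - \frac{321}{-9 + 428} = -39062 - \frac{321}{419} = - \frac{16367299}{419}$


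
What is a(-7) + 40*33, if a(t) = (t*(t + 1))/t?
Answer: 1314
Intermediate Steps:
a(t) = 1 + t (a(t) = (t*(1 + t))/t = 1 + t)
a(-7) + 40*33 = (1 - 7) + 40*33 = -6 + 1320 = 1314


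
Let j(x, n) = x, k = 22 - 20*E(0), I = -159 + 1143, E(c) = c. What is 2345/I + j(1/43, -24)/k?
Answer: 1109677/465432 ≈ 2.3842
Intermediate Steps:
I = 984
k = 22 (k = 22 - 20*0 = 22 + 0 = 22)
2345/I + j(1/43, -24)/k = 2345/984 + 1/(43*22) = 2345*(1/984) + (1/43)*(1/22) = 2345/984 + 1/946 = 1109677/465432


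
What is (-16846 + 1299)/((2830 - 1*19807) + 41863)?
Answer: -15547/24886 ≈ -0.62473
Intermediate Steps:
(-16846 + 1299)/((2830 - 1*19807) + 41863) = -15547/((2830 - 19807) + 41863) = -15547/(-16977 + 41863) = -15547/24886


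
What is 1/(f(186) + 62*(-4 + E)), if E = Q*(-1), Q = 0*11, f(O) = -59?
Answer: -1/307 ≈ -0.0032573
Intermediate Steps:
Q = 0
E = 0 (E = 0*(-1) = 0)
1/(f(186) + 62*(-4 + E)) = 1/(-59 + 62*(-4 + 0)) = 1/(-59 + 62*(-4)) = 1/(-59 - 248) = 1/(-307) = -1/307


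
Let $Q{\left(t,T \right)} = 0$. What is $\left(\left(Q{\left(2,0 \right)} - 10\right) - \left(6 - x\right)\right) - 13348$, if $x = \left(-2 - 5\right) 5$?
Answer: $-13399$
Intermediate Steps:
$x = -35$ ($x = \left(-7\right) 5 = -35$)
$\left(\left(Q{\left(2,0 \right)} - 10\right) - \left(6 - x\right)\right) - 13348 = \left(\left(0 - 10\right) - \left(6 - -35\right)\right) - 13348 = \left(-10 - \left(6 + 35\right)\right) - 13348 = \left(-10 - 41\right) - 13348 = -51 - 13348 = -13399$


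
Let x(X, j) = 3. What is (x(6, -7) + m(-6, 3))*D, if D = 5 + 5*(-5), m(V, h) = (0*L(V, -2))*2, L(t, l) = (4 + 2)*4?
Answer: -60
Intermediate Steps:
L(t, l) = 24 (L(t, l) = 6*4 = 24)
m(V, h) = 0 (m(V, h) = (0*24)*2 = 0*2 = 0)
D = -20 (D = 5 - 25 = -20)
(x(6, -7) + m(-6, 3))*D = (3 + 0)*(-20) = 3*(-20) = -60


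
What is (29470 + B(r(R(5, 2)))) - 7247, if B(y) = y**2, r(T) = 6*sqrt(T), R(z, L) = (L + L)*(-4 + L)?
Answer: 21935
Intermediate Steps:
R(z, L) = 2*L*(-4 + L) (R(z, L) = (2*L)*(-4 + L) = 2*L*(-4 + L))
(29470 + B(r(R(5, 2)))) - 7247 = (29470 + (6*sqrt(2*2*(-4 + 2)))**2) - 7247 = (29470 + (6*sqrt(2*2*(-2)))**2) - 7247 = (29470 + (6*sqrt(-8))**2) - 7247 = (29470 + (6*(2*I*sqrt(2)))**2) - 7247 = (29470 + (12*I*sqrt(2))**2) - 7247 = (29470 - 288) - 7247 = 29182 - 7247 = 21935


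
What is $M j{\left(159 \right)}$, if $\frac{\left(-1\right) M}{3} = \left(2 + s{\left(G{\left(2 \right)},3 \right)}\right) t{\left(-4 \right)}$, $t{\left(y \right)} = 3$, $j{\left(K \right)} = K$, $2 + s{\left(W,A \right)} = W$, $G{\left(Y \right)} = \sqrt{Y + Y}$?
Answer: $-2862$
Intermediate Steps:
$G{\left(Y \right)} = \sqrt{2} \sqrt{Y}$ ($G{\left(Y \right)} = \sqrt{2 Y} = \sqrt{2} \sqrt{Y}$)
$s{\left(W,A \right)} = -2 + W$
$M = -18$ ($M = - 3 \left(2 - \left(2 - \sqrt{2} \sqrt{2}\right)\right) 3 = - 3 \left(2 + \left(-2 + 2\right)\right) 3 = - 3 \left(2 + 0\right) 3 = - 3 \cdot 2 \cdot 3 = \left(-3\right) 6 = -18$)
$M j{\left(159 \right)} = \left(-18\right) 159 = -2862$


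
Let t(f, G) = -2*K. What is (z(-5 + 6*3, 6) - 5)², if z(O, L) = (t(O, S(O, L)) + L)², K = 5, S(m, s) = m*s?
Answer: 121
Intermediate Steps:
t(f, G) = -10 (t(f, G) = -2*5 = -10)
z(O, L) = (-10 + L)²
(z(-5 + 6*3, 6) - 5)² = ((-10 + 6)² - 5)² = ((-4)² - 5)² = (16 - 5)² = 11² = 121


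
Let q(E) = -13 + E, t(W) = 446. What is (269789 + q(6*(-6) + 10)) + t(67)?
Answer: 270196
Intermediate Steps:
(269789 + q(6*(-6) + 10)) + t(67) = (269789 + (-13 + (6*(-6) + 10))) + 446 = (269789 + (-13 + (-36 + 10))) + 446 = (269789 + (-13 - 26)) + 446 = (269789 - 39) + 446 = 269750 + 446 = 270196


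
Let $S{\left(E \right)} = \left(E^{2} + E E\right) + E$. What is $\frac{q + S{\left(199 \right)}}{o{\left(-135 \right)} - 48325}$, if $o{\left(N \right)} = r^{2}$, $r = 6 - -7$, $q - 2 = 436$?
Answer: $- \frac{26613}{16052} \approx -1.6579$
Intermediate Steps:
$q = 438$ ($q = 2 + 436 = 438$)
$r = 13$ ($r = 6 + 7 = 13$)
$S{\left(E \right)} = E + 2 E^{2}$ ($S{\left(E \right)} = \left(E^{2} + E^{2}\right) + E = 2 E^{2} + E = E + 2 E^{2}$)
$o{\left(N \right)} = 169$ ($o{\left(N \right)} = 13^{2} = 169$)
$\frac{q + S{\left(199 \right)}}{o{\left(-135 \right)} - 48325} = \frac{438 + 199 \left(1 + 2 \cdot 199\right)}{169 - 48325} = \frac{438 + 199 \left(1 + 398\right)}{-48156} = \left(438 + 199 \cdot 399\right) \left(- \frac{1}{48156}\right) = \left(438 + 79401\right) \left(- \frac{1}{48156}\right) = 79839 \left(- \frac{1}{48156}\right) = - \frac{26613}{16052}$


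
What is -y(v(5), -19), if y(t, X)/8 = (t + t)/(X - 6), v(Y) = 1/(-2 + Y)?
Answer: 16/75 ≈ 0.21333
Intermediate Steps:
y(t, X) = 16*t/(-6 + X) (y(t, X) = 8*((t + t)/(X - 6)) = 8*((2*t)/(-6 + X)) = 8*(2*t/(-6 + X)) = 16*t/(-6 + X))
-y(v(5), -19) = -16/((-2 + 5)*(-6 - 19)) = -16/(3*(-25)) = -16*(-1)/(3*25) = -1*(-16/75) = 16/75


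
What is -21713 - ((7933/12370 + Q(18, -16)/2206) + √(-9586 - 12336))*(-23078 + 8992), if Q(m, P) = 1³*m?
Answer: -85716235768/6822055 + 14086*I*√21922 ≈ -12565.0 + 2.0856e+6*I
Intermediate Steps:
Q(m, P) = m (Q(m, P) = 1*m = m)
-21713 - ((7933/12370 + Q(18, -16)/2206) + √(-9586 - 12336))*(-23078 + 8992) = -21713 - ((7933/12370 + 18/2206) + √(-9586 - 12336))*(-23078 + 8992) = -21713 - ((7933*(1/12370) + 18*(1/2206)) + √(-21922))*(-14086) = -21713 - ((7933/12370 + 9/1103) + I*√21922)*(-14086) = -21713 - (8861429/13644110 + I*√21922)*(-14086) = -21713 - (-62411044447/6822055 - 14086*I*√21922) = -21713 + (62411044447/6822055 + 14086*I*√21922) = -85716235768/6822055 + 14086*I*√21922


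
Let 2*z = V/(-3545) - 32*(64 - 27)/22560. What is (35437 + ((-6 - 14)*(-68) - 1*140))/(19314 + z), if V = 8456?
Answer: 36645636330/19306794131 ≈ 1.8981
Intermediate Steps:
z = -1218529/999690 (z = (8456/(-3545) - 32*(64 - 27)/22560)/2 = (8456*(-1/3545) - 32*37*(1/22560))/2 = (-8456/3545 - 1184*1/22560)/2 = (-8456/3545 - 37/705)/2 = (½)*(-1218529/499845) = -1218529/999690 ≈ -1.2189)
(35437 + ((-6 - 14)*(-68) - 1*140))/(19314 + z) = (35437 + ((-6 - 14)*(-68) - 1*140))/(19314 - 1218529/999690) = (35437 + (-20*(-68) - 140))/(19306794131/999690) = (35437 + (1360 - 140))*(999690/19306794131) = (35437 + 1220)*(999690/19306794131) = 36657*(999690/19306794131) = 36645636330/19306794131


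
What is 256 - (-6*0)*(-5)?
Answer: 256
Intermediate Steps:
256 - (-6*0)*(-5) = 256 - 0*(-5) = 256 - 1*0 = 256 + 0 = 256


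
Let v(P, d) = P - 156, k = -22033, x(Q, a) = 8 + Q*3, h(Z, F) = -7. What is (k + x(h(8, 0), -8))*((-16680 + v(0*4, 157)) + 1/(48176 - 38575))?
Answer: 3563569122010/9601 ≈ 3.7117e+8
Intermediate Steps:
x(Q, a) = 8 + 3*Q
v(P, d) = -156 + P
(k + x(h(8, 0), -8))*((-16680 + v(0*4, 157)) + 1/(48176 - 38575)) = (-22033 + (8 + 3*(-7)))*((-16680 + (-156 + 0*4)) + 1/(48176 - 38575)) = (-22033 + (8 - 21))*((-16680 + (-156 + 0)) + 1/9601) = (-22033 - 13)*((-16680 - 156) + 1/9601) = -22046*(-16836 + 1/9601) = -22046*(-161642435/9601) = 3563569122010/9601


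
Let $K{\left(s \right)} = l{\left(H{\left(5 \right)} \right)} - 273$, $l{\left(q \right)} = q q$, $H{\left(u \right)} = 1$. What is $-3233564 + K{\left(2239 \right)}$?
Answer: $-3233836$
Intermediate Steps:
$l{\left(q \right)} = q^{2}$
$K{\left(s \right)} = -272$ ($K{\left(s \right)} = 1^{2} - 273 = 1 - 273 = -272$)
$-3233564 + K{\left(2239 \right)} = -3233564 - 272 = -3233836$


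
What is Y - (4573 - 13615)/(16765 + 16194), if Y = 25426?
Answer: 838024576/32959 ≈ 25426.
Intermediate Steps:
Y - (4573 - 13615)/(16765 + 16194) = 25426 - (4573 - 13615)/(16765 + 16194) = 25426 - (-9042)/32959 = 25426 - 1*(-9042/32959) = 25426 + 9042/32959 = 838024576/32959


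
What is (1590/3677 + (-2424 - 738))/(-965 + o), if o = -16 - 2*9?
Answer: 1291676/408147 ≈ 3.1647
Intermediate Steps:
o = -34 (o = -16 - 18 = -34)
(1590/3677 + (-2424 - 738))/(-965 + o) = (1590/3677 + (-2424 - 738))/(-965 - 34) = (1590*(1/3677) - 3162)/(-999) = (1590/3677 - 3162)*(-1/999) = -11625084/3677*(-1/999) = 1291676/408147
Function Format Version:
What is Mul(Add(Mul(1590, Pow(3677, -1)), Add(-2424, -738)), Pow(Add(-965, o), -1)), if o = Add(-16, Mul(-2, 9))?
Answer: Rational(1291676, 408147) ≈ 3.1647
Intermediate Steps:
o = -34 (o = Add(-16, -18) = -34)
Mul(Add(Mul(1590, Pow(3677, -1)), Add(-2424, -738)), Pow(Add(-965, o), -1)) = Mul(Add(Mul(1590, Pow(3677, -1)), Add(-2424, -738)), Pow(Add(-965, -34), -1)) = Mul(Add(Mul(1590, Rational(1, 3677)), -3162), Pow(-999, -1)) = Mul(Add(Rational(1590, 3677), -3162), Rational(-1, 999)) = Mul(Rational(-11625084, 3677), Rational(-1, 999)) = Rational(1291676, 408147)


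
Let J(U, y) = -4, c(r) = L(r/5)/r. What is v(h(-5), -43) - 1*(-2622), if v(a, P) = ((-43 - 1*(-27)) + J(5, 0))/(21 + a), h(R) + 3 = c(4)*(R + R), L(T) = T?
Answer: 10483/4 ≈ 2620.8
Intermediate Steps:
c(r) = ⅕ (c(r) = (r/5)/r = ⅕)
h(R) = -3 + 2*R/5 (h(R) = -3 + (R + R)/5 = -3 + (2*R)/5 = -3 + 2*R/5)
v(a, P) = -20/(21 + a) (v(a, P) = ((-43 - 1*(-27)) - 4)/(21 + a) = ((-43 + 27) - 4)/(21 + a) = (-16 - 4)/(21 + a) = -20/(21 + a))
v(h(-5), -43) - 1*(-2622) = -20/(21 + (-3 + (⅖)*(-5))) - 1*(-2622) = -20/(21 + (-3 - 2)) + 2622 = -20/(21 - 5) + 2622 = -20/16 + 2622 = -20*1/16 + 2622 = -5/4 + 2622 = 10483/4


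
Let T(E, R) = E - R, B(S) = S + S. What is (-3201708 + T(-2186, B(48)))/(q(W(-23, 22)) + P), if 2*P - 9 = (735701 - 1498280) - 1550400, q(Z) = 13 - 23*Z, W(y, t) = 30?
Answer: 1601995/578581 ≈ 2.7688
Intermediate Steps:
B(S) = 2*S
P = -1156485 (P = 9/2 + ((735701 - 1498280) - 1550400)/2 = 9/2 + (-762579 - 1550400)/2 = 9/2 + (½)*(-2312979) = 9/2 - 2312979/2 = -1156485)
(-3201708 + T(-2186, B(48)))/(q(W(-23, 22)) + P) = (-3201708 + (-2186 - 2*48))/((13 - 23*30) - 1156485) = (-3201708 + (-2186 - 1*96))/((13 - 690) - 1156485) = (-3201708 + (-2186 - 96))/(-677 - 1156485) = (-3201708 - 2282)/(-1157162) = -3203990*(-1/1157162) = 1601995/578581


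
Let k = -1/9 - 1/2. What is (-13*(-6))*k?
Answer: -143/3 ≈ -47.667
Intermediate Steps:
k = -11/18 (k = -1*⅑ - 1*½ = -⅑ - ½ = -11/18 ≈ -0.61111)
(-13*(-6))*k = -13*(-6)*(-11/18) = 78*(-11/18) = -143/3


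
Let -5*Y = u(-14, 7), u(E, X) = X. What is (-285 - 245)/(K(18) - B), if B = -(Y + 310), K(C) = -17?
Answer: -1325/729 ≈ -1.8176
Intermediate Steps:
Y = -7/5 (Y = -⅕*7 = -7/5 ≈ -1.4000)
B = -1543/5 (B = -(-7/5 + 310) = -1*1543/5 = -1543/5 ≈ -308.60)
(-285 - 245)/(K(18) - B) = (-285 - 245)/(-17 - 1*(-1543/5)) = -530/(-17 + 1543/5) = -530/(1458/5) = (5/1458)*(-530) = -1325/729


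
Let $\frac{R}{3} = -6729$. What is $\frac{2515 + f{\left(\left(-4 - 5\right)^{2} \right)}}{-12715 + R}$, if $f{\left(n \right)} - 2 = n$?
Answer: $- \frac{1299}{16451} \approx -0.078962$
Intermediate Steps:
$R = -20187$ ($R = 3 \left(-6729\right) = -20187$)
$f{\left(n \right)} = 2 + n$
$\frac{2515 + f{\left(\left(-4 - 5\right)^{2} \right)}}{-12715 + R} = \frac{2515 + \left(2 + \left(-4 - 5\right)^{2}\right)}{-12715 - 20187} = \frac{2515 + \left(2 + \left(-9\right)^{2}\right)}{-32902} = \left(2515 + \left(2 + 81\right)\right) \left(- \frac{1}{32902}\right) = \left(2515 + 83\right) \left(- \frac{1}{32902}\right) = 2598 \left(- \frac{1}{32902}\right) = - \frac{1299}{16451}$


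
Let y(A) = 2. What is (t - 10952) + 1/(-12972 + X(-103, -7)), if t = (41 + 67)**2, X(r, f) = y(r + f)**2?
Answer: 9233215/12968 ≈ 712.00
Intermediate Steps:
X(r, f) = 4 (X(r, f) = 2**2 = 4)
t = 11664 (t = 108**2 = 11664)
(t - 10952) + 1/(-12972 + X(-103, -7)) = (11664 - 10952) + 1/(-12972 + 4) = 712 + 1/(-12968) = 712 - 1/12968 = 9233215/12968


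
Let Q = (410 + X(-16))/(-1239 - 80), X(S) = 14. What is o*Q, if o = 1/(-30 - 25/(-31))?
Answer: 13144/1193695 ≈ 0.011011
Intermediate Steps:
Q = -424/1319 (Q = (410 + 14)/(-1239 - 80) = 424/(-1319) = 424*(-1/1319) = -424/1319 ≈ -0.32146)
o = -31/905 (o = 1/(-30 - 25*(-1/31)) = 1/(-30 + 25/31) = 1/(-905/31) = -31/905 ≈ -0.034254)
o*Q = -31/905*(-424/1319) = 13144/1193695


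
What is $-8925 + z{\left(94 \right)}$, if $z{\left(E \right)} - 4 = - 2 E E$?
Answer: $-26593$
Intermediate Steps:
$z{\left(E \right)} = 4 - 2 E^{2}$ ($z{\left(E \right)} = 4 - 2 E E = 4 - 2 E^{2}$)
$-8925 + z{\left(94 \right)} = -8925 + \left(4 - 2 \cdot 94^{2}\right) = -8925 + \left(4 - 17672\right) = -8925 - 17668 = -26593$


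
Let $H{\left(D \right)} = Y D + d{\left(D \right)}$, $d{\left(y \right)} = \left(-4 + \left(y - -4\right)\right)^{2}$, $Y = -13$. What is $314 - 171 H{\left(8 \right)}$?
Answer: $7154$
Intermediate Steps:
$d{\left(y \right)} = y^{2}$ ($d{\left(y \right)} = \left(-4 + \left(y + 4\right)\right)^{2} = \left(-4 + \left(4 + y\right)\right)^{2} = y^{2}$)
$H{\left(D \right)} = D^{2} - 13 D$ ($H{\left(D \right)} = - 13 D + D^{2} = D^{2} - 13 D$)
$314 - 171 H{\left(8 \right)} = 314 - 171 \cdot 8 \left(-13 + 8\right) = 314 - 171 \cdot 8 \left(-5\right) = 314 - -6840 = 314 + 6840 = 7154$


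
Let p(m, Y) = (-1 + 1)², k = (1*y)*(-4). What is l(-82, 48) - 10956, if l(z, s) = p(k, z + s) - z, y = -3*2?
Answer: -10874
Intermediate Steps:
y = -6
k = 24 (k = (1*(-6))*(-4) = -6*(-4) = 24)
p(m, Y) = 0 (p(m, Y) = 0² = 0)
l(z, s) = -z (l(z, s) = 0 - z = -z)
l(-82, 48) - 10956 = -1*(-82) - 10956 = 82 - 10956 = -10874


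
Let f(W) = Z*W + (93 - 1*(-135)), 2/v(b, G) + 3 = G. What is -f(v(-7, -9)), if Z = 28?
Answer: -670/3 ≈ -223.33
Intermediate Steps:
v(b, G) = 2/(-3 + G)
f(W) = 228 + 28*W (f(W) = 28*W + (93 - 1*(-135)) = 28*W + (93 + 135) = 28*W + 228 = 228 + 28*W)
-f(v(-7, -9)) = -(228 + 28*(2/(-3 - 9))) = -(228 + 28*(2/(-12))) = -(228 + 28*(2*(-1/12))) = -(228 + 28*(-⅙)) = -(228 - 14/3) = -1*670/3 = -670/3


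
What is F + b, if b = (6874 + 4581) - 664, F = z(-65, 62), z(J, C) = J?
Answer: 10726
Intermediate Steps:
F = -65
b = 10791 (b = 11455 - 664 = 10791)
F + b = -65 + 10791 = 10726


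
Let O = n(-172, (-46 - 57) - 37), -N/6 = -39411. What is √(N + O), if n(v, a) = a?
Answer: √236326 ≈ 486.13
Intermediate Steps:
N = 236466 (N = -6*(-39411) = 236466)
O = -140 (O = (-46 - 57) - 37 = -103 - 37 = -140)
√(N + O) = √(236466 - 140) = √236326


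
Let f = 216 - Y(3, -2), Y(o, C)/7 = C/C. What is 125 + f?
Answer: 334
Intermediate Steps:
Y(o, C) = 7 (Y(o, C) = 7*(C/C) = 7*1 = 7)
f = 209 (f = 216 - 1*7 = 216 - 7 = 209)
125 + f = 125 + 209 = 334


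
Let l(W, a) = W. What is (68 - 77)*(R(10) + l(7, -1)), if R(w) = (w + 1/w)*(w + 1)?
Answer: -10629/10 ≈ -1062.9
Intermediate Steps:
R(w) = (1 + w)*(w + 1/w) (R(w) = (w + 1/w)*(1 + w) = (1 + w)*(w + 1/w))
(68 - 77)*(R(10) + l(7, -1)) = (68 - 77)*((1 + 10 + 1/10 + 10²) + 7) = -9*((1 + 10 + ⅒ + 100) + 7) = -9*(1111/10 + 7) = -9*1181/10 = -10629/10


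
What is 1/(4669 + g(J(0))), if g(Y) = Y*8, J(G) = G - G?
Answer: 1/4669 ≈ 0.00021418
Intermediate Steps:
J(G) = 0
g(Y) = 8*Y
1/(4669 + g(J(0))) = 1/(4669 + 8*0) = 1/(4669 + 0) = 1/4669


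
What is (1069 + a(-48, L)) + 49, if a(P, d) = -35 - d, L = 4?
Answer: 1079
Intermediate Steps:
(1069 + a(-48, L)) + 49 = (1069 + (-35 - 1*4)) + 49 = (1069 + (-35 - 4)) + 49 = (1069 - 39) + 49 = 1030 + 49 = 1079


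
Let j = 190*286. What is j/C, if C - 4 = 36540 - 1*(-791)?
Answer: 572/393 ≈ 1.4555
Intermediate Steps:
j = 54340
C = 37335 (C = 4 + (36540 - 1*(-791)) = 4 + (36540 + 791) = 4 + 37331 = 37335)
j/C = 54340/37335 = 54340*(1/37335) = 572/393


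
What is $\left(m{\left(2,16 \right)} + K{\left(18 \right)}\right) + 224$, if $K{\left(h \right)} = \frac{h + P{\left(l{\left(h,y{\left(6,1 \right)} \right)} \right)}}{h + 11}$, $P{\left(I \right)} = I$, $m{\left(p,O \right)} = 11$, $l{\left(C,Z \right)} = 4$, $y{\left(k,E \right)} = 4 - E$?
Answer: $\frac{6837}{29} \approx 235.76$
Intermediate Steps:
$K{\left(h \right)} = \frac{4 + h}{11 + h}$ ($K{\left(h \right)} = \frac{h + 4}{h + 11} = \frac{4 + h}{11 + h}$)
$\left(m{\left(2,16 \right)} + K{\left(18 \right)}\right) + 224 = \left(11 + \frac{4 + 18}{11 + 18}\right) + 224 = \left(11 + \frac{1}{29} \cdot 22\right) + 224 = \left(11 + \frac{22}{29}\right) + 224 = \frac{341}{29} + 224 = \frac{6837}{29}$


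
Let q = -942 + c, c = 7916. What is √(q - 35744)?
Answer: I*√28770 ≈ 169.62*I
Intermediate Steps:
q = 6974 (q = -942 + 7916 = 6974)
√(q - 35744) = √(6974 - 35744) = √(-28770) = I*√28770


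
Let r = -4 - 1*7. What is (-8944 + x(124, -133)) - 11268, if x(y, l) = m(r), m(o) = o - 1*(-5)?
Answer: -20218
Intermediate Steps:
r = -11 (r = -4 - 7 = -11)
m(o) = 5 + o (m(o) = o + 5 = 5 + o)
x(y, l) = -6 (x(y, l) = 5 - 11 = -6)
(-8944 + x(124, -133)) - 11268 = (-8944 - 6) - 11268 = -8950 - 11268 = -20218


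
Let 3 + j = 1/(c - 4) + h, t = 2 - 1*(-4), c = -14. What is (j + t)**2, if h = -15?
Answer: 47089/324 ≈ 145.34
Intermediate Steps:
t = 6 (t = 2 + 4 = 6)
j = -325/18 (j = -3 + (1/(-14 - 4) - 15) = -3 + (1/(-18) - 15) = -3 + (-1/18 - 15) = -3 - 271/18 = -325/18 ≈ -18.056)
(j + t)**2 = (-325/18 + 6)**2 = (-217/18)**2 = 47089/324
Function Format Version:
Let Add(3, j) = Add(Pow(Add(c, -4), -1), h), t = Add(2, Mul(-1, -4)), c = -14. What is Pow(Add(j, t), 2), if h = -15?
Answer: Rational(47089, 324) ≈ 145.34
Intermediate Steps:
t = 6 (t = Add(2, 4) = 6)
j = Rational(-325, 18) (j = Add(-3, Add(Pow(Add(-14, -4), -1), -15)) = Add(-3, Add(Pow(-18, -1), -15)) = Add(-3, Add(Rational(-1, 18), -15)) = Add(-3, Rational(-271, 18)) = Rational(-325, 18) ≈ -18.056)
Pow(Add(j, t), 2) = Pow(Add(Rational(-325, 18), 6), 2) = Pow(Rational(-217, 18), 2) = Rational(47089, 324)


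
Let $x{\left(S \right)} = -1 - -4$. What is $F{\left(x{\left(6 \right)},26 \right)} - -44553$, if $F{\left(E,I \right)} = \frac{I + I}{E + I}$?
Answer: $\frac{1292089}{29} \approx 44555.0$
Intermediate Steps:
$x{\left(S \right)} = 3$ ($x{\left(S \right)} = -1 + 4 = 3$)
$F{\left(E,I \right)} = \frac{2 I}{E + I}$
$F{\left(x{\left(6 \right)},26 \right)} - -44553 = 2 \cdot 26 \frac{1}{3 + 26} - -44553 = 2 \cdot 26 \cdot \frac{1}{29} + 44553 = \frac{52}{29} + 44553 = \frac{1292089}{29}$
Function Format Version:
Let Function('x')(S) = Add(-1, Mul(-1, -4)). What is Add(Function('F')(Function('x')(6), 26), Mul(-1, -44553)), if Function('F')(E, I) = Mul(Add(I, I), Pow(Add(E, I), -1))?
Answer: Rational(1292089, 29) ≈ 44555.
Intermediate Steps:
Function('x')(S) = 3 (Function('x')(S) = Add(-1, 4) = 3)
Function('F')(E, I) = Mul(2, I, Pow(Add(E, I), -1)) (Function('F')(E, I) = Mul(Mul(2, I), Pow(Add(E, I), -1)) = Mul(2, I, Pow(Add(E, I), -1)))
Add(Function('F')(Function('x')(6), 26), Mul(-1, -44553)) = Add(Mul(2, 26, Pow(Add(3, 26), -1)), Mul(-1, -44553)) = Add(Mul(2, 26, Pow(29, -1)), 44553) = Add(Mul(2, 26, Rational(1, 29)), 44553) = Add(Rational(52, 29), 44553) = Rational(1292089, 29)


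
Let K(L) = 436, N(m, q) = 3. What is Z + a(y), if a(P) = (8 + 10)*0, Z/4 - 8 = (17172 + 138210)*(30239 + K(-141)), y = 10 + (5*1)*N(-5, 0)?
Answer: 19065371432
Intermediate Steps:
y = 25 (y = 10 + (5*1)*3 = 10 + 5*3 = 10 + 15 = 25)
Z = 19065371432 (Z = 32 + 4*((17172 + 138210)*(30239 + 436)) = 32 + 4*(155382*30675) = 32 + 4*4766342850 = 32 + 19065371400 = 19065371432)
a(P) = 0 (a(P) = 18*0 = 0)
Z + a(y) = 19065371432 + 0 = 19065371432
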